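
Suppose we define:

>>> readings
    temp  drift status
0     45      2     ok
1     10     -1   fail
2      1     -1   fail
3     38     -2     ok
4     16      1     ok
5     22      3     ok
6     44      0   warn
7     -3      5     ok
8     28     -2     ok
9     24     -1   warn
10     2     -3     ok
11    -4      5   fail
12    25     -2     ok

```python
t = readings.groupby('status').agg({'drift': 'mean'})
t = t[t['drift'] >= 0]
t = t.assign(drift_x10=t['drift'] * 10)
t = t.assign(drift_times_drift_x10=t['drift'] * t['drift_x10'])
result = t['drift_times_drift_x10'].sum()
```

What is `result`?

group by status, mean of drift:
        drift
status       
fail     1.00
ok       0.25
warn    -0.50
filter rows where drift >= 0:
        drift
status       
fail     1.00
ok       0.25
add column drift_x10 = t['drift'] * 10:
        drift  drift_x10
status                  
fail     1.00       10.0
ok       0.25        2.5
add column drift_times_drift_x10 = t['drift'] * t['drift_x10']:
        drift  drift_x10  drift_times_drift_x10
status                                         
fail     1.00       10.0                 10.000
ok       0.25        2.5                  0.625
Reading off the sum of column 'drift_times_drift_x10', we get 10.625.

10.625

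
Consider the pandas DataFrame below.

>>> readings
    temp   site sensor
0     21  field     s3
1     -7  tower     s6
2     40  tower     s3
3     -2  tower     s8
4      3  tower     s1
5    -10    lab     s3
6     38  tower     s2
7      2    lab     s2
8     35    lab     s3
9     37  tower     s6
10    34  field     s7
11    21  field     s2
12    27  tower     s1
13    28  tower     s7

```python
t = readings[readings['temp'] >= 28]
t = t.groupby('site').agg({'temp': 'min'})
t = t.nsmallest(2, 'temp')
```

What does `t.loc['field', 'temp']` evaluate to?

34

filter rows where temp >= 28:
    temp   site sensor
2     40  tower     s3
6     38  tower     s2
8     35    lab     s3
9     37  tower     s6
10    34  field     s7
13    28  tower     s7
group by site, min of temp:
       temp
site       
field    34
lab      35
tower    28
take 2 rows with smallest temp:
       temp
site       
tower    28
field    34
The value at row 'field', column 'temp' is 34.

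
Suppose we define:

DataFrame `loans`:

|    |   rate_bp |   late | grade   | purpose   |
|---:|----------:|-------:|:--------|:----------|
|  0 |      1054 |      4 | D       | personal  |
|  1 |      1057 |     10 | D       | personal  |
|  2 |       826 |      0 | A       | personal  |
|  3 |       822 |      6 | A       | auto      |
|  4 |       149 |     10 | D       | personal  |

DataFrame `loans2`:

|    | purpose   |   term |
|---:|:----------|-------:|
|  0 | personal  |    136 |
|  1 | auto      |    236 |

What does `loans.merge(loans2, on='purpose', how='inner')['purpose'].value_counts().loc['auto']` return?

1

merge on 'purpose' (how='inner') → 5 rows:
   rate_bp  late grade   purpose  term
0     1054     4     D  personal   136
1     1057    10     D  personal   136
2      826     0     A  personal   136
3      822     6     A      auto   236
4      149    10     D  personal   136
value_counts of purpose:
purpose
personal    4
auto        1
Name: count, dtype: int64
So loc['auto'] = 1.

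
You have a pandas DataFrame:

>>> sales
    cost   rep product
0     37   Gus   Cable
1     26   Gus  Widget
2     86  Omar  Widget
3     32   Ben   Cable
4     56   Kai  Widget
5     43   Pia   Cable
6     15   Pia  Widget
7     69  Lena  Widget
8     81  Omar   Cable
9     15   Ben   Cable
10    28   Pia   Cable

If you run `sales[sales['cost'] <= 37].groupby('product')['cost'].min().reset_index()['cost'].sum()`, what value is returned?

filter rows where cost <= 37:
    cost  rep product
0     37  Gus   Cable
1     26  Gus  Widget
3     32  Ben   Cable
6     15  Pia  Widget
9     15  Ben   Cable
10    28  Pia   Cable
group by product, min of cost:
product
Cable     15
Widget    15
Name: cost, dtype: int64
reset_index():
  product  cost
0   Cable    15
1  Widget    15

30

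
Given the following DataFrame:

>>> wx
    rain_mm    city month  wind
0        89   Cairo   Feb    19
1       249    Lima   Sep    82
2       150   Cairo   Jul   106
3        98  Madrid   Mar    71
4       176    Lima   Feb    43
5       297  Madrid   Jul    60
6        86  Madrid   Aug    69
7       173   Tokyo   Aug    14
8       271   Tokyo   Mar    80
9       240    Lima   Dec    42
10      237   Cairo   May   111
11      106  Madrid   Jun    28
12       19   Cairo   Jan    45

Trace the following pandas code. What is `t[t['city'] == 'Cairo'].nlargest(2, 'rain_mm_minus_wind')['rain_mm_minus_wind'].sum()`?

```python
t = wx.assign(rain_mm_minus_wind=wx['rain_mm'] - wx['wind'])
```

196

add column rain_mm_minus_wind = wx['rain_mm'] - wx['wind']:
    rain_mm    city month  wind  rain_mm_minus_wind
0        89   Cairo   Feb    19                  70
1       249    Lima   Sep    82                 167
2       150   Cairo   Jul   106                  44
3        98  Madrid   Mar    71                  27
4       176    Lima   Feb    43                 133
5       297  Madrid   Jul    60                 237
6        86  Madrid   Aug    69                  17
7       173   Tokyo   Aug    14                 159
8       271   Tokyo   Mar    80                 191
9       240    Lima   Dec    42                 198
10      237   Cairo   May   111                 126
11      106  Madrid   Jun    28                  78
12       19   Cairo   Jan    45                 -26
filter rows where city == 'Cairo':
    rain_mm   city month  wind  rain_mm_minus_wind
0        89  Cairo   Feb    19                  70
2       150  Cairo   Jul   106                  44
10      237  Cairo   May   111                 126
12       19  Cairo   Jan    45                 -26
take 2 rows with largest rain_mm_minus_wind:
    rain_mm   city month  wind  rain_mm_minus_wind
10      237  Cairo   May   111                 126
0        89  Cairo   Feb    19                  70
sum of column 'rain_mm_minus_wind' → 196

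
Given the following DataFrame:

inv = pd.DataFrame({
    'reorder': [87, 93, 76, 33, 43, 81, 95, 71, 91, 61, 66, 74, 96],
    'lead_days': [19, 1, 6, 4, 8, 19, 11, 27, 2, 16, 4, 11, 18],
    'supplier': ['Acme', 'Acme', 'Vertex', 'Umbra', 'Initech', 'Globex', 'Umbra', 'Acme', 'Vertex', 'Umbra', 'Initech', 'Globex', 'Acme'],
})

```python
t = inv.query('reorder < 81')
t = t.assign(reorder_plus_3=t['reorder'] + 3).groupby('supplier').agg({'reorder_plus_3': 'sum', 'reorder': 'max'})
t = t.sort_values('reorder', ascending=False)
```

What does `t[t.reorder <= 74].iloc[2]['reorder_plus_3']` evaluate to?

filter rows where reorder < 81:
    reorder  lead_days supplier
2        76          6   Vertex
3        33          4    Umbra
4        43          8  Initech
7        71         27     Acme
9        61         16    Umbra
10       66          4  Initech
11       74         11   Globex
add column reorder_plus_3 = t['reorder'] + 3:
    reorder  lead_days supplier  reorder_plus_3
2        76          6   Vertex              79
3        33          4    Umbra              36
4        43          8  Initech              46
7        71         27     Acme              74
9        61         16    Umbra              64
10       66          4  Initech              69
11       74         11   Globex              77
group by supplier: sum(reorder_plus_3), max(reorder):
          reorder_plus_3  reorder
supplier                         
Acme                  74       71
Globex                77       74
Initech              115       66
Umbra                100       61
Vertex                79       76
sort by reorder descending:
          reorder_plus_3  reorder
supplier                         
Vertex                79       76
Globex                77       74
Acme                  74       71
Initech              115       66
Umbra                100       61
filter rows where reorder <= 74:
          reorder_plus_3  reorder
supplier                         
Globex                77       74
Acme                  74       71
Initech              115       66
Umbra                100       61
The value at position 2, column 'reorder_plus_3' is 115.

115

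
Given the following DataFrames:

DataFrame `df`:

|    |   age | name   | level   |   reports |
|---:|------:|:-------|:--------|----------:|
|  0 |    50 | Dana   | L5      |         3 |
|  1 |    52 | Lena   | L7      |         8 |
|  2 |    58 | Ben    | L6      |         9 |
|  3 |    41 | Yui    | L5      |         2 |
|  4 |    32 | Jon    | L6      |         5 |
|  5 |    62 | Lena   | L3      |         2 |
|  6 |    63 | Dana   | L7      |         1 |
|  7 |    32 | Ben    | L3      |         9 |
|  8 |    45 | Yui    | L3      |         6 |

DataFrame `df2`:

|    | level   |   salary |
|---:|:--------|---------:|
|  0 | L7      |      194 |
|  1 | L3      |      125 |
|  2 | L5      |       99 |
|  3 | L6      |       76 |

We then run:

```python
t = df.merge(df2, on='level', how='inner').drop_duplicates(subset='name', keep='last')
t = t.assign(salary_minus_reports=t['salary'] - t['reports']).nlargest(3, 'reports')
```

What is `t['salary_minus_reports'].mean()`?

merge on 'level' (how='inner') → 9 rows:
   age  name level  reports  salary
0   50  Dana    L5        3      99
1   52  Lena    L7        8     194
2   58   Ben    L6        9      76
3   41   Yui    L5        2      99
4   32   Jon    L6        5      76
5   62  Lena    L3        2     125
6   63  Dana    L7        1     194
7   32   Ben    L3        9     125
8   45   Yui    L3        6     125
drop duplicate name (keep=last):
   age  name level  reports  salary
4   32   Jon    L6        5      76
5   62  Lena    L3        2     125
6   63  Dana    L7        1     194
7   32   Ben    L3        9     125
8   45   Yui    L3        6     125
add column salary_minus_reports = t['salary'] - t['reports']:
   age  name level  reports  salary  salary_minus_reports
4   32   Jon    L6        5      76                    71
5   62  Lena    L3        2     125                   123
6   63  Dana    L7        1     194                   193
7   32   Ben    L3        9     125                   116
8   45   Yui    L3        6     125                   119
take 3 rows with largest reports:
   age name level  reports  salary  salary_minus_reports
7   32  Ben    L3        9     125                   116
8   45  Yui    L3        6     125                   119
4   32  Jon    L6        5      76                    71
Reading off the mean of column 'salary_minus_reports', we get 102.0.

102.0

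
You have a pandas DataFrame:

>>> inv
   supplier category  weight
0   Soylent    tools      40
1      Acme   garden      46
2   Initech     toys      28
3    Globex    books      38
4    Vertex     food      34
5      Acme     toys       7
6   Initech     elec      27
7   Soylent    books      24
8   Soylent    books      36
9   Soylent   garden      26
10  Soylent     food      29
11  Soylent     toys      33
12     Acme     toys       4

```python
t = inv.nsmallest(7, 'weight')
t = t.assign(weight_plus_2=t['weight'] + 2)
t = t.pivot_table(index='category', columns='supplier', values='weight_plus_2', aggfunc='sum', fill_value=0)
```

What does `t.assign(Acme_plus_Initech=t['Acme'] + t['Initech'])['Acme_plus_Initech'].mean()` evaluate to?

14.8

take 7 rows with smallest weight:
   supplier category  weight
12     Acme     toys       4
5      Acme     toys       7
7   Soylent    books      24
9   Soylent   garden      26
6   Initech     elec      27
2   Initech     toys      28
10  Soylent     food      29
add column weight_plus_2 = t['weight'] + 2:
   supplier category  weight  weight_plus_2
12     Acme     toys       4              6
5      Acme     toys       7              9
7   Soylent    books      24             26
9   Soylent   garden      26             28
6   Initech     elec      27             29
2   Initech     toys      28             30
10  Soylent     food      29             31
pivot: rows=category, cols=supplier, sum(weight_plus_2):
supplier  Acme  Initech  Soylent
category                        
books        0        0       26
elec         0       29        0
food         0        0       31
garden       0        0       28
toys        15       30        0
add column Acme_plus_Initech = t['Acme'] + t['Initech']:
supplier  Acme  Initech  Soylent  Acme_plus_Initech
category                                           
books        0        0       26                  0
elec         0       29        0                 29
food         0        0       31                  0
garden       0        0       28                  0
toys        15       30        0                 45
Taking the mean of column 'Acme_plus_Initech' gives 14.8.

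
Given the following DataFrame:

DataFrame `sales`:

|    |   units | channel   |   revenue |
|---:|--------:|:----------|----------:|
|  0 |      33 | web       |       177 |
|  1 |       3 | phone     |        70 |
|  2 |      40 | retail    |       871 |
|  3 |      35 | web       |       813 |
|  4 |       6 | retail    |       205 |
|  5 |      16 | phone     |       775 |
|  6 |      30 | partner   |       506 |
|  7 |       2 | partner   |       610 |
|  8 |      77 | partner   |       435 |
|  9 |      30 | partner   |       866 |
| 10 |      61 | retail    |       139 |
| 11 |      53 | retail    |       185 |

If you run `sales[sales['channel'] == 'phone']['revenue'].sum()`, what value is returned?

845

filter rows where channel == 'phone':
   units channel  revenue
1      3   phone       70
5     16   phone      775
Finally, sum of column 'revenue' = 845.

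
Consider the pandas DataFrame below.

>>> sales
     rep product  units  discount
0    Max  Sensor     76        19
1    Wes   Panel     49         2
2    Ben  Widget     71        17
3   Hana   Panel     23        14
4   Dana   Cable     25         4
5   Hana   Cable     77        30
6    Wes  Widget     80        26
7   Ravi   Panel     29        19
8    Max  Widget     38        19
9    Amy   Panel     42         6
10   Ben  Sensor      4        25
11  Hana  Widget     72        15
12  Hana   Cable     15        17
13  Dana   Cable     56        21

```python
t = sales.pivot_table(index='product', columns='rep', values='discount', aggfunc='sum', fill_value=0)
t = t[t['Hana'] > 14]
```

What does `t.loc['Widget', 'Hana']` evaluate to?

15

pivot: rows=product, cols=rep, sum(discount):
rep      Amy  Ben  Dana  Hana  Max  Ravi  Wes
product                                      
Cable      0    0    25    47    0     0    0
Panel      6    0     0    14    0    19    2
Sensor     0   25     0     0   19     0    0
Widget     0   17     0    15   19     0   26
filter rows where Hana > 14:
rep      Amy  Ben  Dana  Hana  Max  Ravi  Wes
product                                      
Cable      0    0    25    47    0     0    0
Widget     0   17     0    15   19     0   26
Hence 15.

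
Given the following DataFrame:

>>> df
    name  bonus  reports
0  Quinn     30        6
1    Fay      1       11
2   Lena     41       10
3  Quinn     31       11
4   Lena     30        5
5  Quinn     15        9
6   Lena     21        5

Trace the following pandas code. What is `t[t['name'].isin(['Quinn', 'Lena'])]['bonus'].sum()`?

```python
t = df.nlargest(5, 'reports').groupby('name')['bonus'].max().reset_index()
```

take 5 rows with largest reports:
    name  bonus  reports
1    Fay      1       11
3  Quinn     31       11
2   Lena     41       10
5  Quinn     15        9
0  Quinn     30        6
group by name, max of bonus:
name
Fay       1
Lena     41
Quinn    31
Name: bonus, dtype: int64
reset_index():
    name  bonus
0    Fay      1
1   Lena     41
2  Quinn     31
filter rows where name in ['Quinn', 'Lena']:
    name  bonus
1   Lena     41
2  Quinn     31

72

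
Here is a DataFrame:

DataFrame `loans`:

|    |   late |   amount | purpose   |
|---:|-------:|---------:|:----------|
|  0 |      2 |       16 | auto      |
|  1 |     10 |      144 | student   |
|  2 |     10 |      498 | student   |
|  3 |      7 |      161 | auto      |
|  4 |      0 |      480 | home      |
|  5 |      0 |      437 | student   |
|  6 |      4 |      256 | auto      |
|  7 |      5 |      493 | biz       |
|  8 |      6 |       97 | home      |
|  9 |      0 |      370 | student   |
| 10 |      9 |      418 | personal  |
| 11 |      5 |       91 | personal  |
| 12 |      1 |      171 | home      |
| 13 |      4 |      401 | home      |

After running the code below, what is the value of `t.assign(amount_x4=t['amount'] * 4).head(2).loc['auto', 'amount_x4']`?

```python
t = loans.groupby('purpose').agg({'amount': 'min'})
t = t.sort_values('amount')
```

64

group by purpose, min of amount:
          amount
purpose         
auto          16
biz          493
home          97
personal      91
student      144
sort by amount:
          amount
purpose         
auto          16
personal      91
home          97
student      144
biz          493
add column amount_x4 = t['amount'] * 4:
          amount  amount_x4
purpose                    
auto          16         64
personal      91        364
home          97        388
student      144        576
biz          493       1972
take first 2 rows:
          amount  amount_x4
purpose                    
auto          16         64
personal      91        364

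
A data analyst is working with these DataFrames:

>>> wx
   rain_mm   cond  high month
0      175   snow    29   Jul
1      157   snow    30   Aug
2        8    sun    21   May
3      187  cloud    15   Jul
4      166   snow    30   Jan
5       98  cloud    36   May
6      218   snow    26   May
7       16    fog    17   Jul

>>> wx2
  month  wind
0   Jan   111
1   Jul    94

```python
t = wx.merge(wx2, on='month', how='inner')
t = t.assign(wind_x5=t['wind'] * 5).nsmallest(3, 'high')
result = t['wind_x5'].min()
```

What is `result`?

470

merge on 'month' (how='inner') → 4 rows:
   rain_mm   cond  high month  wind
0      175   snow    29   Jul    94
1      187  cloud    15   Jul    94
2      166   snow    30   Jan   111
3       16    fog    17   Jul    94
add column wind_x5 = t['wind'] * 5:
   rain_mm   cond  high month  wind  wind_x5
0      175   snow    29   Jul    94      470
1      187  cloud    15   Jul    94      470
2      166   snow    30   Jan   111      555
3       16    fog    17   Jul    94      470
take 3 rows with smallest high:
   rain_mm   cond  high month  wind  wind_x5
1      187  cloud    15   Jul    94      470
3       16    fog    17   Jul    94      470
0      175   snow    29   Jul    94      470
The min of column 'wind_x5' is 470.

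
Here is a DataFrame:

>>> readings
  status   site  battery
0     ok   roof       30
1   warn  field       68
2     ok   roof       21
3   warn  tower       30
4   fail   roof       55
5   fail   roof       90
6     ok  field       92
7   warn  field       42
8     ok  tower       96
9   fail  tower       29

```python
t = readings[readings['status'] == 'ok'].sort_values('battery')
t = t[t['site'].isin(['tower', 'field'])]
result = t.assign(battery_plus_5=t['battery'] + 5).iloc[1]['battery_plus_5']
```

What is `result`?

filter rows where status == 'ok':
  status   site  battery
0     ok   roof       30
2     ok   roof       21
6     ok  field       92
8     ok  tower       96
sort by battery:
  status   site  battery
2     ok   roof       21
0     ok   roof       30
6     ok  field       92
8     ok  tower       96
filter rows where site in ['tower', 'field']:
  status   site  battery
6     ok  field       92
8     ok  tower       96
add column battery_plus_5 = t['battery'] + 5:
  status   site  battery  battery_plus_5
6     ok  field       92              97
8     ok  tower       96             101

101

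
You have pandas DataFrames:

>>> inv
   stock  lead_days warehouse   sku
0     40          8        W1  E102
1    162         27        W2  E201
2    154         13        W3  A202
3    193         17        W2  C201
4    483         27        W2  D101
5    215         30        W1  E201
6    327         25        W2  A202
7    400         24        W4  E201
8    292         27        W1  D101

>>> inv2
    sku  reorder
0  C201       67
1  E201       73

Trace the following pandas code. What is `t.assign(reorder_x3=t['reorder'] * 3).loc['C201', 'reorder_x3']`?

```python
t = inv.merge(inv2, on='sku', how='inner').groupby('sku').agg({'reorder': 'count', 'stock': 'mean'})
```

3

merge on 'sku' (how='inner') → 4 rows:
   stock  lead_days warehouse   sku  reorder
0    162         27        W2  E201       73
1    193         17        W2  C201       67
2    215         30        W1  E201       73
3    400         24        W4  E201       73
group by sku: count(reorder), mean(stock):
      reorder  stock
sku                 
C201        1  193.0
E201        3  259.0
add column reorder_x3 = t['reorder'] * 3:
      reorder  stock  reorder_x3
sku                             
C201        1  193.0           3
E201        3  259.0           9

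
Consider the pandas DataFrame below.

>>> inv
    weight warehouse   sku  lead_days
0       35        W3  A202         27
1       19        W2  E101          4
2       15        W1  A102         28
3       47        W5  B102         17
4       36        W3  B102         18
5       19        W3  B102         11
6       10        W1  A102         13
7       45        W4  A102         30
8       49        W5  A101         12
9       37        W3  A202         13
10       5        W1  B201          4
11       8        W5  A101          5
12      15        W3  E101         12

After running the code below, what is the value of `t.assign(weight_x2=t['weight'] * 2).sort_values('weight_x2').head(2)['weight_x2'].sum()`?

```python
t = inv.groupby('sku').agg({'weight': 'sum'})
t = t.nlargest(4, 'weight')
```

group by sku, sum of weight:
      weight
sku         
A101      57
A102      70
A202      72
B102     102
B201       5
E101      34
take 4 rows with largest weight:
      weight
sku         
B102     102
A202      72
A102      70
A101      57
add column weight_x2 = t['weight'] * 2:
      weight  weight_x2
sku                    
B102     102        204
A202      72        144
A102      70        140
A101      57        114
sort by weight_x2:
      weight  weight_x2
sku                    
A101      57        114
A102      70        140
A202      72        144
B102     102        204
take first 2 rows:
      weight  weight_x2
sku                    
A101      57        114
A102      70        140

254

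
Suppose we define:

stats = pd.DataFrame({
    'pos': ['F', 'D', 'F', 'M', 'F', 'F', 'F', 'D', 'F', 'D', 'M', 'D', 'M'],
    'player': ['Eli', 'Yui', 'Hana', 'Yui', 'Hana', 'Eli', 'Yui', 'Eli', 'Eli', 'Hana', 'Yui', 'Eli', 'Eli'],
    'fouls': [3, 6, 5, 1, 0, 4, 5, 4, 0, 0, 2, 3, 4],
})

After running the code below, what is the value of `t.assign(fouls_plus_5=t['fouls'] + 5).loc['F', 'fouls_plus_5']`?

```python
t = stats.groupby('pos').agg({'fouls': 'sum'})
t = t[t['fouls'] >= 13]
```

22

group by pos, sum of fouls:
     fouls
pos       
D       13
F       17
M        7
filter rows where fouls >= 13:
     fouls
pos       
D       13
F       17
add column fouls_plus_5 = t['fouls'] + 5:
     fouls  fouls_plus_5
pos                     
D       13            18
F       17            22
value at row 'F', column 'fouls_plus_5' → 22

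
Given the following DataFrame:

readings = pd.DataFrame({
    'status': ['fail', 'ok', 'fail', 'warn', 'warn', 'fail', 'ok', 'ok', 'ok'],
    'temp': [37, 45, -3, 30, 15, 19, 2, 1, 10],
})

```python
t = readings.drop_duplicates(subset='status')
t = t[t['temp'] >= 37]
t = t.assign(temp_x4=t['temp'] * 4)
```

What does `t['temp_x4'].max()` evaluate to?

drop duplicate status (keep=first):
  status  temp
0   fail    37
1     ok    45
3   warn    30
filter rows where temp >= 37:
  status  temp
0   fail    37
1     ok    45
add column temp_x4 = t['temp'] * 4:
  status  temp  temp_x4
0   fail    37      148
1     ok    45      180
Finally, max of column 'temp_x4' = 180.

180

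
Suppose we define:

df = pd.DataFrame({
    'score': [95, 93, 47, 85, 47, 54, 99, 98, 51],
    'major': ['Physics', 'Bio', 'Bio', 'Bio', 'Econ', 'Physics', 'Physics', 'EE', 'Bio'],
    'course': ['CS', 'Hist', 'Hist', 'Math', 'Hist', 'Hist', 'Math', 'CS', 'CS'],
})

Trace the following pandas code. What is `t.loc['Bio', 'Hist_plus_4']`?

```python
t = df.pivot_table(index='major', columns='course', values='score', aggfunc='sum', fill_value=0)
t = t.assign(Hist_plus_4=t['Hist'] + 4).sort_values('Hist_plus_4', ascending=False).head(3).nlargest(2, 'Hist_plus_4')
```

pivot: rows=major, cols=course, sum(score):
course   CS  Hist  Math
major                  
Bio      51   140    85
EE       98     0     0
Econ      0    47     0
Physics  95    54    99
add column Hist_plus_4 = t['Hist'] + 4:
course   CS  Hist  Math  Hist_plus_4
major                               
Bio      51   140    85          144
EE       98     0     0            4
Econ      0    47     0           51
Physics  95    54    99           58
sort by Hist_plus_4 descending:
course   CS  Hist  Math  Hist_plus_4
major                               
Bio      51   140    85          144
Physics  95    54    99           58
Econ      0    47     0           51
EE       98     0     0            4
take first 3 rows:
course   CS  Hist  Math  Hist_plus_4
major                               
Bio      51   140    85          144
Physics  95    54    99           58
Econ      0    47     0           51
take 2 rows with largest Hist_plus_4:
course   CS  Hist  Math  Hist_plus_4
major                               
Bio      51   140    85          144
Physics  95    54    99           58
Finally, value at row 'Bio', column 'Hist_plus_4' = 144.

144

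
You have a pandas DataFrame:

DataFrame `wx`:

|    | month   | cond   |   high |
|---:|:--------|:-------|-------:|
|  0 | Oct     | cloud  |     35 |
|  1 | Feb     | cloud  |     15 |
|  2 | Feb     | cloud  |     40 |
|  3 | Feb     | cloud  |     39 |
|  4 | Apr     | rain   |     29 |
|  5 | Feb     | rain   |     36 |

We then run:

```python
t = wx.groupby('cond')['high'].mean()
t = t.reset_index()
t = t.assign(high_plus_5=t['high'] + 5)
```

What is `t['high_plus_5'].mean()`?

group by cond, mean of high:
cond
cloud    32.25
rain     32.50
Name: high, dtype: float64
reset_index():
    cond   high
0  cloud  32.25
1   rain  32.50
add column high_plus_5 = t['high'] + 5:
    cond   high  high_plus_5
0  cloud  32.25        37.25
1   rain  32.50        37.50
The mean of column 'high_plus_5' is 37.375.

37.375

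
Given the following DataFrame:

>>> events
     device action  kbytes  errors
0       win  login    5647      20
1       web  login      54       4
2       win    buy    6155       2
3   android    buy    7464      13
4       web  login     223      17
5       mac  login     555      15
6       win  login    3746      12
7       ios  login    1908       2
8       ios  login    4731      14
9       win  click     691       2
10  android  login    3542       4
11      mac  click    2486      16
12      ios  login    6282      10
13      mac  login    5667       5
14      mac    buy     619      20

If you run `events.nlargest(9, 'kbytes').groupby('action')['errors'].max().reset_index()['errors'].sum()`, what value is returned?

take 9 rows with largest kbytes:
     device action  kbytes  errors
3   android    buy    7464      13
12      ios  login    6282      10
2       win    buy    6155       2
13      mac  login    5667       5
0       win  login    5647      20
8       ios  login    4731      14
6       win  login    3746      12
10  android  login    3542       4
11      mac  click    2486      16
group by action, max of errors:
action
buy      13
click    16
login    20
Name: errors, dtype: int64
reset_index():
  action  errors
0    buy      13
1  click      16
2  login      20

49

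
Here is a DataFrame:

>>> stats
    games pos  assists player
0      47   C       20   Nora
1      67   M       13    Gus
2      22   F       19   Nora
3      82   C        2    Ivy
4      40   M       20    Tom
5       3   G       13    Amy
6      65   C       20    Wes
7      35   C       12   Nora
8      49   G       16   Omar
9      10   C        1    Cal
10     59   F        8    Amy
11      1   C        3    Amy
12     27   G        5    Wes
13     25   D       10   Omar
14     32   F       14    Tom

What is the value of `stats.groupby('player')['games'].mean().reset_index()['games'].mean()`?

41.7083333333

group by player, mean of games:
player
Amy     21.000000
Cal     10.000000
Gus     67.000000
Ivy     82.000000
Nora    34.666667
Omar    37.000000
Tom     36.000000
Wes     46.000000
Name: games, dtype: float64
reset_index():
  player      games
0    Amy  21.000000
1    Cal  10.000000
2    Gus  67.000000
3    Ivy  82.000000
4   Nora  34.666667
5   Omar  37.000000
6    Tom  36.000000
7    Wes  46.000000
Taking the mean of column 'games' gives 41.7083333333.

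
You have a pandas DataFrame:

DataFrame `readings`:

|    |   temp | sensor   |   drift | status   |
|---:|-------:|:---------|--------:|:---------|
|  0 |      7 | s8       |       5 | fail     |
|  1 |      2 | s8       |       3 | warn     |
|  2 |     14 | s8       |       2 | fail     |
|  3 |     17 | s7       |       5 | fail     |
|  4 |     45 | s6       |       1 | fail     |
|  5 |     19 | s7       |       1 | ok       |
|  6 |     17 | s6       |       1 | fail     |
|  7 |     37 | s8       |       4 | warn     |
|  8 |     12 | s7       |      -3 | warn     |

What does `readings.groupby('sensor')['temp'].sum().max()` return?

62

group by sensor, sum of temp:
sensor
s6    62
s7    48
s8    60
Name: temp, dtype: int64
Then the max of the resulting series: 62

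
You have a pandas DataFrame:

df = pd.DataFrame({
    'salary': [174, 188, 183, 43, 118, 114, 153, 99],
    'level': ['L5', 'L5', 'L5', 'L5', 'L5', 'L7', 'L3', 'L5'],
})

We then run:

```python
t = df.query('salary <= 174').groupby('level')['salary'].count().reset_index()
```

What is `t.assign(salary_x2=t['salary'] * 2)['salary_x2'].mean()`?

4.0

filter rows where salary <= 174:
   salary level
0     174    L5
3      43    L5
4     118    L5
5     114    L7
6     153    L3
7      99    L5
group by level, count of salary:
level
L3    1
L5    4
L7    1
Name: salary, dtype: int64
reset_index():
  level  salary
0    L3       1
1    L5       4
2    L7       1
add column salary_x2 = t['salary'] * 2:
  level  salary  salary_x2
0    L3       1          2
1    L5       4          8
2    L7       1          2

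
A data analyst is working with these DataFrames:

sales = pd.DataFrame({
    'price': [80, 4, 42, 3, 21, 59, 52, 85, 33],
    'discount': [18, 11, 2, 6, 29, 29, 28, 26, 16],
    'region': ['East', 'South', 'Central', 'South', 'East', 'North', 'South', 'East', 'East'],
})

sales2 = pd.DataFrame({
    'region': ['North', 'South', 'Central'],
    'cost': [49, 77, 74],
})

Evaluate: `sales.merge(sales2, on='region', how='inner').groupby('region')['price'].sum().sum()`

160

merge on 'region' (how='inner') → 5 rows:
   price  discount   region  cost
0      4        11    South    77
1     42         2  Central    74
2      3         6    South    77
3     59        29    North    49
4     52        28    South    77
group by region, sum of price:
region
Central    42
North      59
South      59
Name: price, dtype: int64
Hence 160.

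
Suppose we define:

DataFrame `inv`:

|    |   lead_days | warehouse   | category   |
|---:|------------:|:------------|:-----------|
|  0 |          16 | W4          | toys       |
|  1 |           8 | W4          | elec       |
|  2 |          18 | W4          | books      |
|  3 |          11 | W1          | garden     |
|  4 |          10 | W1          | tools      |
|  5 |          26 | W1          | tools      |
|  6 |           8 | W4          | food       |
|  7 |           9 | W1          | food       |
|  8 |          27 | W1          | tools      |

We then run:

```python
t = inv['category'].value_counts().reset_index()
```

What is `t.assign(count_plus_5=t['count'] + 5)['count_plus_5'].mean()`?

6.5

value_counts of category:
category
tools     3
food      2
toys      1
elec      1
books     1
garden    1
Name: count, dtype: int64
reset_index():
  category  count
0    tools      3
1     food      2
2     toys      1
3     elec      1
4    books      1
5   garden      1
add column count_plus_5 = t['count'] + 5:
  category  count  count_plus_5
0    tools      3             8
1     food      2             7
2     toys      1             6
3     elec      1             6
4    books      1             6
5   garden      1             6
mean of column 'count_plus_5' → 6.5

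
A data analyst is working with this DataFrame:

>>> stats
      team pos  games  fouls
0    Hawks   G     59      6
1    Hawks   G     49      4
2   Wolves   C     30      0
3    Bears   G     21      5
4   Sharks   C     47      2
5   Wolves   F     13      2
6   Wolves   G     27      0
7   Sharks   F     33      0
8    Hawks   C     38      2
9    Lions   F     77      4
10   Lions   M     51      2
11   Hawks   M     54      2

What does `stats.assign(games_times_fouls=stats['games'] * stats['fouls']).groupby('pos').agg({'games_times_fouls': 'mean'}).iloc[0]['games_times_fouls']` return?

add column games_times_fouls = stats['games'] * stats['fouls']:
      team pos  games  fouls  games_times_fouls
0    Hawks   G     59      6                354
1    Hawks   G     49      4                196
2   Wolves   C     30      0                  0
3    Bears   G     21      5                105
4   Sharks   C     47      2                 94
5   Wolves   F     13      2                 26
6   Wolves   G     27      0                  0
7   Sharks   F     33      0                  0
8    Hawks   C     38      2                 76
9    Lions   F     77      4                308
10   Lions   M     51      2                102
11   Hawks   M     54      2                108
group by pos, mean of games_times_fouls:
     games_times_fouls
pos                   
C            56.666667
F           111.333333
G           163.750000
M           105.000000
Taking the value at position 0, column 'games_times_fouls' gives 56.6666666667.

56.6666666667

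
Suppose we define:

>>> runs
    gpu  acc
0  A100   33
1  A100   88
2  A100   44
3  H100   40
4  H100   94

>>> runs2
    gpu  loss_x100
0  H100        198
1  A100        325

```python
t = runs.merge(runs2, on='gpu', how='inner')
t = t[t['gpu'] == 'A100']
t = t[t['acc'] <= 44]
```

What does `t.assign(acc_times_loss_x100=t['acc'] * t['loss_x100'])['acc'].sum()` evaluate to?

merge on 'gpu' (how='inner') → 5 rows:
    gpu  acc  loss_x100
0  A100   33        325
1  A100   88        325
2  A100   44        325
3  H100   40        198
4  H100   94        198
filter rows where gpu == 'A100':
    gpu  acc  loss_x100
0  A100   33        325
1  A100   88        325
2  A100   44        325
filter rows where acc <= 44:
    gpu  acc  loss_x100
0  A100   33        325
2  A100   44        325
add column acc_times_loss_x100 = t['acc'] * t['loss_x100']:
    gpu  acc  loss_x100  acc_times_loss_x100
0  A100   33        325                10725
2  A100   44        325                14300
Taking the sum of column 'acc' gives 77.

77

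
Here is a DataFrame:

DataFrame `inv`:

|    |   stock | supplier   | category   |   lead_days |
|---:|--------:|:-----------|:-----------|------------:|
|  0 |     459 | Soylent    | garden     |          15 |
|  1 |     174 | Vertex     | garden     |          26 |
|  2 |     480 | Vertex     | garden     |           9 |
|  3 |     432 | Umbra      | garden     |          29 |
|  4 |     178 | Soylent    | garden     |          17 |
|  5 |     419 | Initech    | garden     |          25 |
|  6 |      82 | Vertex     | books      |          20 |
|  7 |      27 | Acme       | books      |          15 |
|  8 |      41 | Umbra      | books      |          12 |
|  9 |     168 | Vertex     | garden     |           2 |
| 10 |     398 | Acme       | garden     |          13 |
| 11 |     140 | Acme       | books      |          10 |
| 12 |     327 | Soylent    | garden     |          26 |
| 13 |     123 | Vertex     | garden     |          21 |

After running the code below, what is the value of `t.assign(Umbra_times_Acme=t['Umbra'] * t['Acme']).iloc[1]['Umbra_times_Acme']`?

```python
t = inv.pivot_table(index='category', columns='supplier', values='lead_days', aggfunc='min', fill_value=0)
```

377

pivot: rows=category, cols=supplier, min(lead_days):
supplier  Acme  Initech  Soylent  Umbra  Vertex
category                                       
books       10        0        0     12      20
garden      13       25       15     29       2
add column Umbra_times_Acme = t['Umbra'] * t['Acme']:
supplier  Acme  Initech  Soylent  Umbra  Vertex  Umbra_times_Acme
category                                                         
books       10        0        0     12      20               120
garden      13       25       15     29       2               377
Taking the value at position 1, column 'Umbra_times_Acme' gives 377.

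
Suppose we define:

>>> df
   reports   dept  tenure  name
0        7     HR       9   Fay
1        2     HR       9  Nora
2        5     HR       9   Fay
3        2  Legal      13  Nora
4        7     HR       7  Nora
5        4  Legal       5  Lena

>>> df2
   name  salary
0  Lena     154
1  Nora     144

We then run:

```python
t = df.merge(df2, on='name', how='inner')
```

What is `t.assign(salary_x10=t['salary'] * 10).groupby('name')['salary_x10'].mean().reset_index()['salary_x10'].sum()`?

merge on 'name' (how='inner') → 4 rows:
   reports   dept  tenure  name  salary
0        2     HR       9  Nora     144
1        2  Legal      13  Nora     144
2        7     HR       7  Nora     144
3        4  Legal       5  Lena     154
add column salary_x10 = t['salary'] * 10:
   reports   dept  tenure  name  salary  salary_x10
0        2     HR       9  Nora     144        1440
1        2  Legal      13  Nora     144        1440
2        7     HR       7  Nora     144        1440
3        4  Legal       5  Lena     154        1540
group by name, mean of salary_x10:
name
Lena    1540.0
Nora    1440.0
Name: salary_x10, dtype: float64
reset_index():
   name  salary_x10
0  Lena      1540.0
1  Nora      1440.0

2980.0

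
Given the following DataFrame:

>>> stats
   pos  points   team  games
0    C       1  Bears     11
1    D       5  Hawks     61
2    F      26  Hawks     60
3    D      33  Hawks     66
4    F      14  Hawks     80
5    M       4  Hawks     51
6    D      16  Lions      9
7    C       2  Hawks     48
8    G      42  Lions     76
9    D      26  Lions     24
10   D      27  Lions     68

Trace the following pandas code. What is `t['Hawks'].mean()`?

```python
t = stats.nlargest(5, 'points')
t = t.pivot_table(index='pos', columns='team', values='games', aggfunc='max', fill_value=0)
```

42.0

take 5 rows with largest points:
   pos  points   team  games
8    G      42  Lions     76
3    D      33  Hawks     66
10   D      27  Lions     68
2    F      26  Hawks     60
9    D      26  Lions     24
pivot: rows=pos, cols=team, max(games):
team  Hawks  Lions
pos               
D        66     68
F        60      0
G         0     76
The mean of column 'Hawks' is 42.0.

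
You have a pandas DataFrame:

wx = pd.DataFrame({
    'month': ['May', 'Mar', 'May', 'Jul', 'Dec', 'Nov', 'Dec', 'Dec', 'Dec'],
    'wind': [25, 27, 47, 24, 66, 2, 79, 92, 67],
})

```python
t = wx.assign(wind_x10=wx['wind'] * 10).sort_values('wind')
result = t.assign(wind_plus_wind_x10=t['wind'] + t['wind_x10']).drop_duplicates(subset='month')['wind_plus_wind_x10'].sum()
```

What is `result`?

add column wind_x10 = wx['wind'] * 10:
  month  wind  wind_x10
0   May    25       250
1   Mar    27       270
2   May    47       470
3   Jul    24       240
4   Dec    66       660
5   Nov     2        20
6   Dec    79       790
7   Dec    92       920
8   Dec    67       670
sort by wind:
  month  wind  wind_x10
5   Nov     2        20
3   Jul    24       240
0   May    25       250
1   Mar    27       270
2   May    47       470
4   Dec    66       660
8   Dec    67       670
6   Dec    79       790
7   Dec    92       920
add column wind_plus_wind_x10 = t['wind'] + t['wind_x10']:
  month  wind  wind_x10  wind_plus_wind_x10
5   Nov     2        20                  22
3   Jul    24       240                 264
0   May    25       250                 275
1   Mar    27       270                 297
2   May    47       470                 517
4   Dec    66       660                 726
8   Dec    67       670                 737
6   Dec    79       790                 869
7   Dec    92       920                1012
drop duplicate month (keep=first):
  month  wind  wind_x10  wind_plus_wind_x10
5   Nov     2        20                  22
3   Jul    24       240                 264
0   May    25       250                 275
1   Mar    27       270                 297
4   Dec    66       660                 726
Hence 1584.

1584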